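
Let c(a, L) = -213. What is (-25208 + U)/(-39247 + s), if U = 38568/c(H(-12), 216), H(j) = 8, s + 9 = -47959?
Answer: 1802624/6192265 ≈ 0.29111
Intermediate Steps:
s = -47968 (s = -9 - 47959 = -47968)
U = -12856/71 (U = 38568/(-213) = 38568*(-1/213) = -12856/71 ≈ -181.07)
(-25208 + U)/(-39247 + s) = (-25208 - 12856/71)/(-39247 - 47968) = -1802624/71/(-87215) = -1802624/71*(-1/87215) = 1802624/6192265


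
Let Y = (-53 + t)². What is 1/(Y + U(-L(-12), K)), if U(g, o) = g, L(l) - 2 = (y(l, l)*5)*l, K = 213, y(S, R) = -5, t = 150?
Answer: 1/9107 ≈ 0.00010981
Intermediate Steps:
L(l) = 2 - 25*l (L(l) = 2 + (-5*5)*l = 2 - 25*l)
Y = 9409 (Y = (-53 + 150)² = 97² = 9409)
1/(Y + U(-L(-12), K)) = 1/(9409 - (2 - 25*(-12))) = 1/(9409 - (2 + 300)) = 1/(9409 - 1*302) = 1/(9409 - 302) = 1/9107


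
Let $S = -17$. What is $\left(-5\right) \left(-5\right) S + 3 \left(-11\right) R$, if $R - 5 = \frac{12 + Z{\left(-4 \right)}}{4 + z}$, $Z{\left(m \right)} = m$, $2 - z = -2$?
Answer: $-623$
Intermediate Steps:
$z = 4$ ($z = 2 - -2 = 2 + 2 = 4$)
$R = 6$ ($R = 5 + \frac{12 - 4}{4 + 4} = 5 + \frac{8}{8} = 5 + 8 \cdot \frac{1}{8} = 5 + 1 = 6$)
$\left(-5\right) \left(-5\right) S + 3 \left(-11\right) R = \left(-5\right) \left(-5\right) \left(-17\right) + 3 \left(-11\right) 6 = 25 \left(-17\right) - 198 = -425 - 198 = -623$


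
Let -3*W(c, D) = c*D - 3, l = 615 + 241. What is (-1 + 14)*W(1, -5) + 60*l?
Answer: 154184/3 ≈ 51395.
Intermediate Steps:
l = 856
W(c, D) = 1 - D*c/3 (W(c, D) = -(c*D - 3)/3 = -(D*c - 3)/3 = -(-3 + D*c)/3 = 1 - D*c/3)
(-1 + 14)*W(1, -5) + 60*l = (-1 + 14)*(1 - ⅓*(-5)*1) + 60*856 = 13*(1 + 5/3) + 51360 = 13*(8/3) + 51360 = 104/3 + 51360 = 154184/3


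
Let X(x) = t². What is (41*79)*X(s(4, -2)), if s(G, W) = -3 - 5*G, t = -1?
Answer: 3239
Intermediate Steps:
X(x) = 1 (X(x) = (-1)² = 1)
(41*79)*X(s(4, -2)) = (41*79)*1 = 3239*1 = 3239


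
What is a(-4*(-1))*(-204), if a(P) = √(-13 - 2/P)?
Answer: -306*I*√6 ≈ -749.54*I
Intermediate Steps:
a(-4*(-1))*(-204) = √(-13 - 2/((-4*(-1))))*(-204) = √(-13 - 2/4)*(-204) = √(-13 - 2*¼)*(-204) = √(-13 - ½)*(-204) = √(-27/2)*(-204) = (3*I*√6/2)*(-204) = -306*I*√6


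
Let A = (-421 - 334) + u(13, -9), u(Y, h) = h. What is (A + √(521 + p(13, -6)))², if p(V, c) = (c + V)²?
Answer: (764 - √570)² ≈ 5.4779e+5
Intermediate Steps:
p(V, c) = (V + c)²
A = -764 (A = (-421 - 334) - 9 = -755 - 9 = -764)
(A + √(521 + p(13, -6)))² = (-764 + √(521 + (13 - 6)²))² = (-764 + √(521 + 7²))² = (-764 + √(521 + 49))² = (-764 + √570)²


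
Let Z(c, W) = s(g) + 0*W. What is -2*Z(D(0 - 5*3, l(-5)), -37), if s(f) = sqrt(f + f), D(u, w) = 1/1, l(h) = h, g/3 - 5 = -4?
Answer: -2*sqrt(6) ≈ -4.8990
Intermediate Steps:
g = 3 (g = 15 + 3*(-4) = 15 - 12 = 3)
D(u, w) = 1
s(f) = sqrt(2)*sqrt(f) (s(f) = sqrt(2*f) = sqrt(2)*sqrt(f))
Z(c, W) = sqrt(6) (Z(c, W) = sqrt(2)*sqrt(3) + 0*W = sqrt(6) + 0 = sqrt(6))
-2*Z(D(0 - 5*3, l(-5)), -37) = -2*sqrt(6)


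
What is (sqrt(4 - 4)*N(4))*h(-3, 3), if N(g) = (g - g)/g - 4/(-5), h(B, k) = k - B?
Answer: 0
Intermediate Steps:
N(g) = 4/5 (N(g) = 0/g - 4*(-1/5) = 0 + 4/5 = 4/5)
(sqrt(4 - 4)*N(4))*h(-3, 3) = (sqrt(4 - 4)*(4/5))*(3 - 1*(-3)) = (sqrt(0)*(4/5))*(3 + 3) = (0*(4/5))*6 = 0*6 = 0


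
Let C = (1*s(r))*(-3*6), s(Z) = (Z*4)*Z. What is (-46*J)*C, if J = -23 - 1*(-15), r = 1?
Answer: -26496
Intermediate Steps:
s(Z) = 4*Z² (s(Z) = (4*Z)*Z = 4*Z²)
C = -72 (C = (1*(4*1²))*(-3*6) = (1*(4*1))*(-18) = (1*4)*(-18) = 4*(-18) = -72)
J = -8 (J = -23 + 15 = -8)
(-46*J)*C = -46*(-8)*(-72) = 368*(-72) = -26496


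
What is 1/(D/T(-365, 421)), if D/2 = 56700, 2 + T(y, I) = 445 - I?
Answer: 11/56700 ≈ 0.00019400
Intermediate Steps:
T(y, I) = 443 - I (T(y, I) = -2 + (445 - I) = 443 - I)
D = 113400 (D = 2*56700 = 113400)
1/(D/T(-365, 421)) = 1/(113400/(443 - 1*421)) = 1/(113400/(443 - 421)) = 1/(113400/22) = 1/(113400*(1/22)) = 1/(56700/11) = 11/56700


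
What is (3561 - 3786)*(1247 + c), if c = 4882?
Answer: -1379025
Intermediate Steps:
(3561 - 3786)*(1247 + c) = (3561 - 3786)*(1247 + 4882) = -225*6129 = -1379025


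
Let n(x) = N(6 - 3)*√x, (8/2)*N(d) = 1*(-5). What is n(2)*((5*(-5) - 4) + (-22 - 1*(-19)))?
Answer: 40*√2 ≈ 56.569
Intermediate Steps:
N(d) = -5/4 (N(d) = (1*(-5))/4 = (¼)*(-5) = -5/4)
n(x) = -5*√x/4
n(2)*((5*(-5) - 4) + (-22 - 1*(-19))) = (-5*√2/4)*((5*(-5) - 4) + (-22 - 1*(-19))) = (-5*√2/4)*((-25 - 4) + (-22 + 19)) = (-5*√2/4)*(-29 - 3) = -5*√2/4*(-32) = 40*√2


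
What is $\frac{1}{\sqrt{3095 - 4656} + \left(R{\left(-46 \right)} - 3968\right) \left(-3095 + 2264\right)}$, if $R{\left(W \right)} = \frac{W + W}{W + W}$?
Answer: $\frac{3296577}{10867419918490} - \frac{i \sqrt{1561}}{10867419918490} \approx 3.0335 \cdot 10^{-7} - 3.6356 \cdot 10^{-12} i$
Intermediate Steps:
$R{\left(W \right)} = 1$ ($R{\left(W \right)} = \frac{2 W}{2 W} = 2 W \frac{1}{2 W} = 1$)
$\frac{1}{\sqrt{3095 - 4656} + \left(R{\left(-46 \right)} - 3968\right) \left(-3095 + 2264\right)} = \frac{1}{\sqrt{3095 - 4656} + \left(1 - 3968\right) \left(-3095 + 2264\right)} = \frac{1}{\sqrt{-1561} - -3296577} = \frac{1}{i \sqrt{1561} + 3296577} = \frac{1}{3296577 + i \sqrt{1561}}$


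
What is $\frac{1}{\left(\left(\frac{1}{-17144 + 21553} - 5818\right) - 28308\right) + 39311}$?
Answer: $\frac{4409}{22860666} \approx 0.00019286$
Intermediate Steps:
$\frac{1}{\left(\left(\frac{1}{-17144 + 21553} - 5818\right) - 28308\right) + 39311} = \frac{1}{\left(\left(\frac{1}{4409} + \left(\left(-6965 + 2613\right) - 1466\right)\right) - 28308\right) + 39311} = \frac{1}{\left(\left(\frac{1}{4409} - 5818\right) - 28308\right) + 39311} = \frac{1}{\left(- \frac{25651561}{4409} - 28308\right) + 39311} = \frac{1}{- \frac{150461533}{4409} + 39311} = \frac{1}{\frac{22860666}{4409}} = \frac{4409}{22860666}$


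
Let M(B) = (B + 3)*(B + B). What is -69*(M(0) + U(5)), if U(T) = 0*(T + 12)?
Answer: 0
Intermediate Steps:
M(B) = 2*B*(3 + B) (M(B) = (3 + B)*(2*B) = 2*B*(3 + B))
U(T) = 0 (U(T) = 0*(12 + T) = 0)
-69*(M(0) + U(5)) = -69*(2*0*(3 + 0) + 0) = -69*(2*0*3 + 0) = -69*(0 + 0) = -69*0 = 0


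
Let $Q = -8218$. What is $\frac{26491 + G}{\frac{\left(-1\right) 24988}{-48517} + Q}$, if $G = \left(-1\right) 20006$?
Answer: $- \frac{314632745}{398687718} \approx -0.78917$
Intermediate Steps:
$G = -20006$
$\frac{26491 + G}{\frac{\left(-1\right) 24988}{-48517} + Q} = \frac{26491 - 20006}{\frac{\left(-1\right) 24988}{-48517} - 8218} = \frac{6485}{\left(-24988\right) \left(- \frac{1}{48517}\right) - 8218} = \frac{6485}{\frac{24988}{48517} - 8218} = \frac{6485}{- \frac{398687718}{48517}} = 6485 \left(- \frac{48517}{398687718}\right) = - \frac{314632745}{398687718}$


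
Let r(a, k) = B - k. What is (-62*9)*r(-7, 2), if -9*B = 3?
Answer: 1302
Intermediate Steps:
B = -⅓ (B = -⅑*3 = -⅓ ≈ -0.33333)
r(a, k) = -⅓ - k
(-62*9)*r(-7, 2) = (-62*9)*(-⅓ - 1*2) = -558*(-⅓ - 2) = -558*(-7/3) = 1302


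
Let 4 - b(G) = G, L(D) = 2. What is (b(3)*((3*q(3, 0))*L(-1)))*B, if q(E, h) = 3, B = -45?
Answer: -810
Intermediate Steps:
b(G) = 4 - G
(b(3)*((3*q(3, 0))*L(-1)))*B = ((4 - 1*3)*((3*3)*2))*(-45) = ((4 - 3)*(9*2))*(-45) = (1*18)*(-45) = 18*(-45) = -810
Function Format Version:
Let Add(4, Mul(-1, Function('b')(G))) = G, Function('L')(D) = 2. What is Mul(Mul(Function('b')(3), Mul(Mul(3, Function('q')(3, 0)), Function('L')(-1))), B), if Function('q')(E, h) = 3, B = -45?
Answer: -810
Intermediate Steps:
Function('b')(G) = Add(4, Mul(-1, G))
Mul(Mul(Function('b')(3), Mul(Mul(3, Function('q')(3, 0)), Function('L')(-1))), B) = Mul(Mul(Add(4, Mul(-1, 3)), Mul(Mul(3, 3), 2)), -45) = Mul(Mul(Add(4, -3), Mul(9, 2)), -45) = Mul(Mul(1, 18), -45) = Mul(18, -45) = -810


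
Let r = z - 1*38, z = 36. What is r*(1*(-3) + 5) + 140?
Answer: 136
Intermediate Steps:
r = -2 (r = 36 - 1*38 = 36 - 38 = -2)
r*(1*(-3) + 5) + 140 = -2*(1*(-3) + 5) + 140 = -2*(-3 + 5) + 140 = -2*2 + 140 = -4 + 140 = 136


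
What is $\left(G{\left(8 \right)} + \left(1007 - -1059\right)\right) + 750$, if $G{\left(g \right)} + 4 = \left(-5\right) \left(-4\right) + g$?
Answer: $2840$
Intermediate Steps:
$G{\left(g \right)} = 16 + g$ ($G{\left(g \right)} = -4 + \left(\left(-5\right) \left(-4\right) + g\right) = -4 + \left(20 + g\right) = 16 + g$)
$\left(G{\left(8 \right)} + \left(1007 - -1059\right)\right) + 750 = \left(\left(16 + 8\right) + \left(1007 - -1059\right)\right) + 750 = \left(24 + \left(1007 + 1059\right)\right) + 750 = \left(24 + 2066\right) + 750 = 2090 + 750 = 2840$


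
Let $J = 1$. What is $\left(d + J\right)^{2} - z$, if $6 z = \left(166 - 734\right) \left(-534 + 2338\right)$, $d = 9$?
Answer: $\frac{512636}{3} \approx 1.7088 \cdot 10^{5}$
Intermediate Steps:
$z = - \frac{512336}{3}$ ($z = \frac{\left(166 - 734\right) \left(-534 + 2338\right)}{6} = \frac{\left(-568\right) 1804}{6} = \frac{1}{6} \left(-1024672\right) = - \frac{512336}{3} \approx -1.7078 \cdot 10^{5}$)
$\left(d + J\right)^{2} - z = \left(9 + 1\right)^{2} - - \frac{512336}{3} = 10^{2} + \frac{512336}{3} = 100 + \frac{512336}{3} = \frac{512636}{3}$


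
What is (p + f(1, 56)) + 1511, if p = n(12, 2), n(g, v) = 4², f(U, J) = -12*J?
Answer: 855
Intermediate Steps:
n(g, v) = 16
p = 16
(p + f(1, 56)) + 1511 = (16 - 12*56) + 1511 = (16 - 672) + 1511 = -656 + 1511 = 855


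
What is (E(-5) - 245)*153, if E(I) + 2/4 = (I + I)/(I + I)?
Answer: -74817/2 ≈ -37409.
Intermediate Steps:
E(I) = 1/2 (E(I) = -1/2 + (I + I)/(I + I) = -1/2 + (2*I)/((2*I)) = -1/2 + (2*I)*(1/(2*I)) = -1/2 + 1 = 1/2)
(E(-5) - 245)*153 = (1/2 - 245)*153 = -489/2*153 = -74817/2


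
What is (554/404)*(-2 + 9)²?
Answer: 13573/202 ≈ 67.193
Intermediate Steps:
(554/404)*(-2 + 9)² = (554*(1/404))*7² = (277/202)*49 = 13573/202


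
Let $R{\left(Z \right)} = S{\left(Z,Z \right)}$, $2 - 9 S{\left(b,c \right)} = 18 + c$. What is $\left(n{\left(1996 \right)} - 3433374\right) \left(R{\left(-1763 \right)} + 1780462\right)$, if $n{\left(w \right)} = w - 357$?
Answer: $- \frac{54996659095175}{9} \approx -6.1107 \cdot 10^{12}$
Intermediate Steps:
$S{\left(b,c \right)} = - \frac{16}{9} - \frac{c}{9}$ ($S{\left(b,c \right)} = \frac{2}{9} - \frac{18 + c}{9} = \frac{2}{9} - \left(2 + \frac{c}{9}\right) = - \frac{16}{9} - \frac{c}{9}$)
$R{\left(Z \right)} = - \frac{16}{9} - \frac{Z}{9}$
$n{\left(w \right)} = -357 + w$
$\left(n{\left(1996 \right)} - 3433374\right) \left(R{\left(-1763 \right)} + 1780462\right) = \left(\left(-357 + 1996\right) - 3433374\right) \left(\left(- \frac{16}{9} - - \frac{1763}{9}\right) + 1780462\right) = \left(1639 - 3433374\right) \left(\left(- \frac{16}{9} + \frac{1763}{9}\right) + 1780462\right) = - 3431735 \left(\frac{1747}{9} + 1780462\right) = \left(-3431735\right) \frac{16025905}{9} = - \frac{54996659095175}{9}$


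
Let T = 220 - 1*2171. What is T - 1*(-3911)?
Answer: 1960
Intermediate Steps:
T = -1951 (T = 220 - 2171 = -1951)
T - 1*(-3911) = -1951 - 1*(-3911) = -1951 + 3911 = 1960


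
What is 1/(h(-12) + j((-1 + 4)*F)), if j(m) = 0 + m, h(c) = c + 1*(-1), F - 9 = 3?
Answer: 1/23 ≈ 0.043478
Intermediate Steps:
F = 12 (F = 9 + 3 = 12)
h(c) = -1 + c (h(c) = c - 1 = -1 + c)
j(m) = m
1/(h(-12) + j((-1 + 4)*F)) = 1/((-1 - 12) + (-1 + 4)*12) = 1/(-13 + 3*12) = 1/(-13 + 36) = 1/23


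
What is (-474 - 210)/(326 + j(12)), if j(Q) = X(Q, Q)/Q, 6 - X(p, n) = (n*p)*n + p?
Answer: -456/121 ≈ -3.7686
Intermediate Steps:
X(p, n) = 6 - p - p*n**2 (X(p, n) = 6 - ((n*p)*n + p) = 6 - (p*n**2 + p) = 6 - (p + p*n**2) = 6 + (-p - p*n**2) = 6 - p - p*n**2)
j(Q) = (6 - Q - Q**3)/Q (j(Q) = (6 - Q - Q*Q**2)/Q = (6 - Q - Q**3)/Q)
(-474 - 210)/(326 + j(12)) = (-474 - 210)/(326 + (6 - 1*12 - 1*12**3)/12) = -684/(326 + (6 - 12 - 1*1728)/12) = -684/(326 + (6 - 12 - 1728)/12) = -684/(326 + (1/12)*(-1734)) = -684/(326 - 289/2) = -684/363/2 = -684*2/363 = -456/121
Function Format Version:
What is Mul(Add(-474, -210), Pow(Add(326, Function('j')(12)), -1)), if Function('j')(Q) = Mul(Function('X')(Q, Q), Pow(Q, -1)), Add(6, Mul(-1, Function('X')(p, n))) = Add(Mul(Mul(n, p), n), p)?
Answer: Rational(-456, 121) ≈ -3.7686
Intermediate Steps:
Function('X')(p, n) = Add(6, Mul(-1, p), Mul(-1, p, Pow(n, 2))) (Function('X')(p, n) = Add(6, Mul(-1, Add(Mul(Mul(n, p), n), p))) = Add(6, Mul(-1, Add(Mul(p, Pow(n, 2)), p))) = Add(6, Mul(-1, Add(p, Mul(p, Pow(n, 2))))) = Add(6, Add(Mul(-1, p), Mul(-1, p, Pow(n, 2)))) = Add(6, Mul(-1, p), Mul(-1, p, Pow(n, 2))))
Function('j')(Q) = Mul(Pow(Q, -1), Add(6, Mul(-1, Q), Mul(-1, Pow(Q, 3)))) (Function('j')(Q) = Mul(Add(6, Mul(-1, Q), Mul(-1, Q, Pow(Q, 2))), Pow(Q, -1)) = Mul(Add(6, Mul(-1, Q), Mul(-1, Pow(Q, 3))), Pow(Q, -1)) = Mul(Pow(Q, -1), Add(6, Mul(-1, Q), Mul(-1, Pow(Q, 3)))))
Mul(Add(-474, -210), Pow(Add(326, Function('j')(12)), -1)) = Mul(Add(-474, -210), Pow(Add(326, Mul(Pow(12, -1), Add(6, Mul(-1, 12), Mul(-1, Pow(12, 3))))), -1)) = Mul(-684, Pow(Add(326, Mul(Rational(1, 12), Add(6, -12, Mul(-1, 1728)))), -1)) = Mul(-684, Pow(Add(326, Mul(Rational(1, 12), Add(6, -12, -1728))), -1)) = Mul(-684, Pow(Add(326, Mul(Rational(1, 12), -1734)), -1)) = Mul(-684, Pow(Add(326, Rational(-289, 2)), -1)) = Mul(-684, Pow(Rational(363, 2), -1)) = Mul(-684, Rational(2, 363)) = Rational(-456, 121)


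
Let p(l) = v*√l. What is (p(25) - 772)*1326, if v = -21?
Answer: -1162902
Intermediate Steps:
p(l) = -21*√l
(p(25) - 772)*1326 = (-21*√25 - 772)*1326 = (-21*5 - 772)*1326 = (-105 - 772)*1326 = -877*1326 = -1162902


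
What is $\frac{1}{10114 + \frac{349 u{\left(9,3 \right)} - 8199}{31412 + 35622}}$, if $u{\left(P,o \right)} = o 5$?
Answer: $\frac{33517}{338989456} \approx 9.8873 \cdot 10^{-5}$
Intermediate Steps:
$u{\left(P,o \right)} = 5 o$
$\frac{1}{10114 + \frac{349 u{\left(9,3 \right)} - 8199}{31412 + 35622}} = \frac{1}{10114 + \frac{349 \cdot 5 \cdot 3 - 8199}{31412 + 35622}} = \frac{1}{10114 + \frac{349 \cdot 15 - 8199}{67034}} = \frac{1}{10114 + \left(5235 - 8199\right) \frac{1}{67034}} = \frac{1}{10114 - \frac{1482}{33517}} = \frac{1}{\frac{338989456}{33517}} = \frac{33517}{338989456}$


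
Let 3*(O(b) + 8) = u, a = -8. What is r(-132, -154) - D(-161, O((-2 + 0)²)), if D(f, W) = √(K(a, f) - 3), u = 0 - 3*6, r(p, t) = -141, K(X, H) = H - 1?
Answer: -141 - I*√165 ≈ -141.0 - 12.845*I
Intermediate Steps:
K(X, H) = -1 + H
u = -18 (u = 0 - 18 = -18)
O(b) = -14 (O(b) = -8 + (⅓)*(-18) = -8 - 6 = -14)
D(f, W) = √(-4 + f) (D(f, W) = √((-1 + f) - 3) = √(-4 + f))
r(-132, -154) - D(-161, O((-2 + 0)²)) = -141 - √(-4 - 161) = -141 - √(-165) = -141 - I*√165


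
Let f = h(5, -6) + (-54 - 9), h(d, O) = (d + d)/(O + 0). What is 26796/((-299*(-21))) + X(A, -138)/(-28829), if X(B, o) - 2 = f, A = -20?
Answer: 110413624/25859613 ≈ 4.2697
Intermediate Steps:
h(d, O) = 2*d/O (h(d, O) = (2*d)/O = 2*d/O)
f = -194/3 (f = 2*5/(-6) + (-54 - 9) = 2*5*(-⅙) - 63 = -5/3 - 63 = -194/3 ≈ -64.667)
X(B, o) = -188/3 (X(B, o) = 2 - 194/3 = -188/3)
26796/((-299*(-21))) + X(A, -138)/(-28829) = 26796/((-299*(-21))) - 188/3/(-28829) = 26796/6279 - 188/3*(-1/28829) = 26796*(1/6279) + 188/86487 = 1276/299 + 188/86487 = 110413624/25859613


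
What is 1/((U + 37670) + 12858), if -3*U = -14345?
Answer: 3/165929 ≈ 1.8080e-5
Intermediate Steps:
U = 14345/3 (U = -⅓*(-14345) = 14345/3 ≈ 4781.7)
1/((U + 37670) + 12858) = 1/((14345/3 + 37670) + 12858) = 1/(127355/3 + 12858) = 1/(165929/3) = 3/165929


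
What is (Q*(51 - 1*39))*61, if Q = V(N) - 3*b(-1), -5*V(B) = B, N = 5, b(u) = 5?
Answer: -11712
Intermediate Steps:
V(B) = -B/5
Q = -16 (Q = -⅕*5 - 3*5 = -1 - 15 = -16)
(Q*(51 - 1*39))*61 = -16*(51 - 1*39)*61 = -16*(51 - 39)*61 = -16*12*61 = -192*61 = -11712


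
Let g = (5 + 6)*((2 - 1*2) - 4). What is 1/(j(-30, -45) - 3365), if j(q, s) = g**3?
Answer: -1/88549 ≈ -1.1293e-5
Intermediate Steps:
g = -44 (g = 11*((2 - 2) - 4) = 11*(0 - 4) = 11*(-4) = -44)
j(q, s) = -85184 (j(q, s) = (-44)**3 = -85184)
1/(j(-30, -45) - 3365) = 1/(-85184 - 3365) = 1/(-88549) = -1/88549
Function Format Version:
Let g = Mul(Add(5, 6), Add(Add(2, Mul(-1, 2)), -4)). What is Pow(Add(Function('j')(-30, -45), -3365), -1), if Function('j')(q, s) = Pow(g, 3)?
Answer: Rational(-1, 88549) ≈ -1.1293e-5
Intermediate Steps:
g = -44 (g = Mul(11, Add(Add(2, -2), -4)) = Mul(11, Add(0, -4)) = Mul(11, -4) = -44)
Function('j')(q, s) = -85184 (Function('j')(q, s) = Pow(-44, 3) = -85184)
Pow(Add(Function('j')(-30, -45), -3365), -1) = Pow(Add(-85184, -3365), -1) = Pow(-88549, -1) = Rational(-1, 88549)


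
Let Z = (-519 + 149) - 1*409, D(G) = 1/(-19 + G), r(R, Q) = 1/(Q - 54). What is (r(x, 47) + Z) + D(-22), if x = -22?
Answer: -223621/287 ≈ -779.17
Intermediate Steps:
r(R, Q) = 1/(-54 + Q)
Z = -779 (Z = -370 - 409 = -779)
(r(x, 47) + Z) + D(-22) = (1/(-54 + 47) - 779) + 1/(-19 - 22) = (1/(-7) - 779) + 1/(-41) = (-⅐ - 779) - 1/41 = -5454/7 - 1/41 = -223621/287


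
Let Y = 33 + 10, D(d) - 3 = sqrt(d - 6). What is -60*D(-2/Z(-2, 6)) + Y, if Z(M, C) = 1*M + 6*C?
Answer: -137 - 60*I*sqrt(1751)/17 ≈ -137.0 - 147.69*I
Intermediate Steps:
Z(M, C) = M + 6*C
D(d) = 3 + sqrt(-6 + d) (D(d) = 3 + sqrt(d - 6) = 3 + sqrt(-6 + d))
Y = 43
-60*D(-2/Z(-2, 6)) + Y = -60*(3 + sqrt(-6 - 2/(-2 + 6*6))) + 43 = -60*(3 + sqrt(-6 - 2/(-2 + 36))) + 43 = -60*(3 + sqrt(-6 - 2/34)) + 43 = -60*(3 + sqrt(-6 - 2*1/34)) + 43 = -60*(3 + sqrt(-6 - 1/17)) + 43 = -60*(3 + sqrt(-103/17)) + 43 = -60*(3 + I*sqrt(1751)/17) + 43 = (-180 - 60*I*sqrt(1751)/17) + 43 = -137 - 60*I*sqrt(1751)/17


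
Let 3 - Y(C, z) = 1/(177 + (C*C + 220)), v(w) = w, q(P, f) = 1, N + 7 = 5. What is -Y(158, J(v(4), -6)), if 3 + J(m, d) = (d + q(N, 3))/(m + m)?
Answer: -76082/25361 ≈ -3.0000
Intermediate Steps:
N = -2 (N = -7 + 5 = -2)
J(m, d) = -3 + (1 + d)/(2*m) (J(m, d) = -3 + (d + 1)/(m + m) = -3 + (1 + d)/((2*m)) = -3 + (1 + d)*(1/(2*m)) = -3 + (1 + d)/(2*m))
Y(C, z) = 3 - 1/(397 + C²) (Y(C, z) = 3 - 1/(177 + (C*C + 220)) = 3 - 1/(177 + (C² + 220)) = 3 - 1/(177 + (220 + C²)) = 3 - 1/(397 + C²))
-Y(158, J(v(4), -6)) = -(1190 + 3*158²)/(397 + 158²) = -(1190 + 3*24964)/(397 + 24964) = -(1190 + 74892)/25361 = -76082/25361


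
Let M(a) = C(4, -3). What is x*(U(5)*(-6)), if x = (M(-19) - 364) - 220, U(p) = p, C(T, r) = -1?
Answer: 17550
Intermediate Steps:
M(a) = -1
x = -585 (x = (-1 - 364) - 220 = -365 - 220 = -585)
x*(U(5)*(-6)) = -2925*(-6) = -585*(-30) = 17550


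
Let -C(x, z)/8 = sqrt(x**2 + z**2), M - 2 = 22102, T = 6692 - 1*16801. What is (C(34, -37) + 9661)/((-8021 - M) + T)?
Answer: -9661/40234 + 20*sqrt(101)/20117 ≈ -0.23013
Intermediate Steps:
T = -10109 (T = 6692 - 16801 = -10109)
M = 22104 (M = 2 + 22102 = 22104)
C(x, z) = -8*sqrt(x**2 + z**2)
(C(34, -37) + 9661)/((-8021 - M) + T) = (-8*sqrt(34**2 + (-37)**2) + 9661)/((-8021 - 1*22104) - 10109) = (-8*sqrt(1156 + 1369) + 9661)/((-8021 - 22104) - 10109) = (-40*sqrt(101) + 9661)/(-30125 - 10109) = (-40*sqrt(101) + 9661)/(-40234) = (-40*sqrt(101) + 9661)*(-1/40234) = (9661 - 40*sqrt(101))*(-1/40234) = -9661/40234 + 20*sqrt(101)/20117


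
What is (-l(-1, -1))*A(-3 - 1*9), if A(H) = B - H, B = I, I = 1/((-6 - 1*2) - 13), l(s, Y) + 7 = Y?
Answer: 2008/21 ≈ 95.619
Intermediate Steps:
l(s, Y) = -7 + Y
I = -1/21 (I = 1/((-6 - 2) - 13) = 1/(-8 - 13) = 1/(-21) = -1/21 ≈ -0.047619)
B = -1/21 ≈ -0.047619
A(H) = -1/21 - H
(-l(-1, -1))*A(-3 - 1*9) = (-(-7 - 1))*(-1/21 - (-3 - 1*9)) = (-1*(-8))*(-1/21 - (-3 - 9)) = 8*(-1/21 - 1*(-12)) = 8*(-1/21 + 12) = 8*(251/21) = 2008/21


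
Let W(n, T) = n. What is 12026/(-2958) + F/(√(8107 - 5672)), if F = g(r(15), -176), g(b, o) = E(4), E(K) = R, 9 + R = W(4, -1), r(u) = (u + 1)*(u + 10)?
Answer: -6013/1479 - √2435/487 ≈ -4.1669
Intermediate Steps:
r(u) = (1 + u)*(10 + u)
R = -5 (R = -9 + 4 = -5)
E(K) = -5
g(b, o) = -5
F = -5
12026/(-2958) + F/(√(8107 - 5672)) = 12026/(-2958) - 5/√(8107 - 5672) = 12026*(-1/2958) - 5*√2435/2435 = -6013/1479 - √2435/487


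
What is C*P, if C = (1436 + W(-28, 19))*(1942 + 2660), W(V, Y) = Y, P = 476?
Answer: 3187253160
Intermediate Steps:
C = 6695910 (C = (1436 + 19)*(1942 + 2660) = 1455*4602 = 6695910)
C*P = 6695910*476 = 3187253160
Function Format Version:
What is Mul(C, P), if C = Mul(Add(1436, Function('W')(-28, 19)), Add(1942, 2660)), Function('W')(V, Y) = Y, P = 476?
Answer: 3187253160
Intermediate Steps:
C = 6695910 (C = Mul(Add(1436, 19), Add(1942, 2660)) = Mul(1455, 4602) = 6695910)
Mul(C, P) = Mul(6695910, 476) = 3187253160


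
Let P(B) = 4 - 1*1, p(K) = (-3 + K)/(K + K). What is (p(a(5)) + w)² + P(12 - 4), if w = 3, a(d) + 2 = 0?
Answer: 337/16 ≈ 21.063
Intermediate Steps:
a(d) = -2 (a(d) = -2 + 0 = -2)
p(K) = (-3 + K)/(2*K) (p(K) = (-3 + K)/((2*K)) = (-3 + K)*(1/(2*K)) = (-3 + K)/(2*K))
P(B) = 3 (P(B) = 4 - 1 = 3)
(p(a(5)) + w)² + P(12 - 4) = ((½)*(-3 - 2)/(-2) + 3)² + 3 = ((½)*(-½)*(-5) + 3)² + 3 = (5/4 + 3)² + 3 = (17/4)² + 3 = 289/16 + 3 = 337/16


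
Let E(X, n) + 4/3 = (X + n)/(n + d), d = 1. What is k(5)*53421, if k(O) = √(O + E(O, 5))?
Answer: 71228*√3 ≈ 1.2337e+5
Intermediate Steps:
E(X, n) = -4/3 + (X + n)/(1 + n) (E(X, n) = -4/3 + (X + n)/(n + 1) = -4/3 + (X + n)/(1 + n))
k(O) = √(-½ + 7*O/6) (k(O) = √(O + (-4 - 1*5 + 3*O)/(3*(1 + 5))) = √(O + (⅓)*(-4 - 5 + 3*O)/6) = √(O + (⅓)*(⅙)*(-9 + 3*O)) = √(O + (-½ + O/6)) = √(-½ + 7*O/6))
k(5)*53421 = (√(-18 + 42*5)/6)*53421 = (√(-18 + 210)/6)*53421 = (√192/6)*53421 = ((8*√3)/6)*53421 = (4*√3/3)*53421 = 71228*√3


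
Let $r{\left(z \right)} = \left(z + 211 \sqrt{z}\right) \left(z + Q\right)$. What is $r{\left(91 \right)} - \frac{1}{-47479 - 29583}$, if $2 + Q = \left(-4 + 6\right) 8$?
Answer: $\frac{736327411}{77062} + 22155 \sqrt{91} \approx 2.209 \cdot 10^{5}$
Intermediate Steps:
$Q = 14$ ($Q = -2 + \left(-4 + 6\right) 8 = -2 + 2 \cdot 8 = -2 + 16 = 14$)
$r{\left(z \right)} = \left(14 + z\right) \left(z + 211 \sqrt{z}\right)$ ($r{\left(z \right)} = \left(z + 211 \sqrt{z}\right) \left(z + 14\right) = \left(z + 211 \sqrt{z}\right) \left(14 + z\right) = \left(14 + z\right) \left(z + 211 \sqrt{z}\right)$)
$r{\left(91 \right)} - \frac{1}{-47479 - 29583} = \left(91^{2} + 14 \cdot 91 + 211 \cdot 91^{\frac{3}{2}} + 2954 \sqrt{91}\right) - \frac{1}{-47479 - 29583} = \left(8281 + 1274 + 211 \cdot 91 \sqrt{91} + 2954 \sqrt{91}\right) - \frac{1}{-77062} = \left(8281 + 1274 + 19201 \sqrt{91} + 2954 \sqrt{91}\right) - - \frac{1}{77062} = \left(9555 + 22155 \sqrt{91}\right) + \frac{1}{77062} = \frac{736327411}{77062} + 22155 \sqrt{91}$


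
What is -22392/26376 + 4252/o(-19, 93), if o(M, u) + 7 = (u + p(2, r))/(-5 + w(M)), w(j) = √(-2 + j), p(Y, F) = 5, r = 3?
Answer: -38896915/209909 + 4252*I*√21/191 ≈ -185.3 + 102.02*I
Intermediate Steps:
o(M, u) = -7 + (5 + u)/(-5 + √(-2 + M)) (o(M, u) = -7 + (u + 5)/(-5 + √(-2 + M)) = -7 + (5 + u)/(-5 + √(-2 + M)))
-22392/26376 + 4252/o(-19, 93) = -22392/26376 + 4252/(((40 + 93 - 7*√(-2 - 19))/(-5 + √(-2 - 19)))) = -22392*1/26376 + 4252/(((40 + 93 - 7*I*√21)/(-5 + √(-21)))) = -933/1099 + 4252/(((40 + 93 - 7*I*√21)/(-5 + I*√21))) = -933/1099 + 4252/(((133 - 7*I*√21)/(-5 + I*√21))) = -933/1099 + 4252*((-5 + I*√21)/(133 - 7*I*√21)) = -933/1099 + 4252*(-5 + I*√21)/(133 - 7*I*√21)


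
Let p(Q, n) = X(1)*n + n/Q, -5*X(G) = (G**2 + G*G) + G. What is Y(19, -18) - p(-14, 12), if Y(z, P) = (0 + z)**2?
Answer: 12917/35 ≈ 369.06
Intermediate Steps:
X(G) = -2*G**2/5 - G/5 (X(G) = -((G**2 + G*G) + G)/5 = -((G**2 + G**2) + G)/5 = -(2*G**2 + G)/5 = -(G + 2*G**2)/5 = -2*G**2/5 - G/5)
p(Q, n) = -3*n/5 + n/Q (p(Q, n) = (-1/5*1*(1 + 2*1))*n + n/Q = (-1/5*1*(1 + 2))*n + n/Q = (-1/5*1*3)*n + n/Q = -3*n/5 + n/Q)
Y(z, P) = z**2
Y(19, -18) - p(-14, 12) = 19**2 - (-3/5*12 + 12/(-14)) = 361 - (-36/5 + 12*(-1/14)) = 361 - (-36/5 - 6/7) = 361 - 1*(-282/35) = 361 + 282/35 = 12917/35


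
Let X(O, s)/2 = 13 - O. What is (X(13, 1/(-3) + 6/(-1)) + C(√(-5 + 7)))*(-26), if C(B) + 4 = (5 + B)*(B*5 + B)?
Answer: -208 - 780*√2 ≈ -1311.1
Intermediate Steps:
C(B) = -4 + 6*B*(5 + B) (C(B) = -4 + (5 + B)*(B*5 + B) = -4 + (5 + B)*(5*B + B) = -4 + (5 + B)*(6*B) = -4 + 6*B*(5 + B))
X(O, s) = 26 - 2*O (X(O, s) = 2*(13 - O) = 26 - 2*O)
(X(13, 1/(-3) + 6/(-1)) + C(√(-5 + 7)))*(-26) = ((26 - 2*13) + (-4 + 6*(√(-5 + 7))² + 30*√(-5 + 7)))*(-26) = ((26 - 26) + (-4 + 6*(√2)² + 30*√2))*(-26) = (0 + (-4 + 6*2 + 30*√2))*(-26) = (0 + (-4 + 12 + 30*√2))*(-26) = (0 + (8 + 30*√2))*(-26) = (8 + 30*√2)*(-26) = -208 - 780*√2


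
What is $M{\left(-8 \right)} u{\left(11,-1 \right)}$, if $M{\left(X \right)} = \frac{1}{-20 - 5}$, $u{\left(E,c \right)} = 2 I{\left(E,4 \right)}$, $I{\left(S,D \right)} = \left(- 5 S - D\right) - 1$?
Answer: $\frac{24}{5} \approx 4.8$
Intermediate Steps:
$I{\left(S,D \right)} = -1 - D - 5 S$ ($I{\left(S,D \right)} = \left(- D - 5 S\right) - 1 = -1 - D - 5 S$)
$u{\left(E,c \right)} = -10 - 10 E$ ($u{\left(E,c \right)} = 2 \left(-1 - 4 - 5 E\right) = 2 \left(-5 - 5 E\right) = -10 - 10 E$)
$M{\left(X \right)} = - \frac{1}{25}$ ($M{\left(X \right)} = \frac{1}{-25} = - \frac{1}{25}$)
$M{\left(-8 \right)} u{\left(11,-1 \right)} = - \frac{-10 - 110}{25} = \left(- \frac{1}{25}\right) \left(-120\right) = \frac{24}{5}$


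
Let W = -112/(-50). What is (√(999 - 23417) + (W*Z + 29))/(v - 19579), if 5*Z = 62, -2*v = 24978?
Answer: -7097/4008500 - I*√22418/32068 ≈ -0.0017705 - 0.004669*I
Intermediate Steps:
v = -12489 (v = -½*24978 = -12489)
Z = 62/5 (Z = (⅕)*62 = 62/5 ≈ 12.400)
W = 56/25 (W = -112*(-1/50) = 56/25 ≈ 2.2400)
(√(999 - 23417) + (W*Z + 29))/(v - 19579) = (√(999 - 23417) + ((56/25)*(62/5) + 29))/(-12489 - 19579) = (√(-22418) + (3472/125 + 29))/(-32068) = (I*√22418 + 7097/125)*(-1/32068) = (7097/125 + I*√22418)*(-1/32068) = -7097/4008500 - I*√22418/32068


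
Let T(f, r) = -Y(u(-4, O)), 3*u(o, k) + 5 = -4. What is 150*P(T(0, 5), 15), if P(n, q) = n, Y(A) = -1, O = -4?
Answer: 150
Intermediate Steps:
u(o, k) = -3 (u(o, k) = -5/3 + (1/3)*(-4) = -5/3 - 4/3 = -3)
T(f, r) = 1 (T(f, r) = -1*(-1) = 1)
150*P(T(0, 5), 15) = 150*1 = 150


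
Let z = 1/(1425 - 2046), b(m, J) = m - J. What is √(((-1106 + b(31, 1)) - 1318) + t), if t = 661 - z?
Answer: 52*I*√27462/207 ≈ 41.629*I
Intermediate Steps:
z = -1/621 (z = 1/(-621) = -1/621 ≈ -0.0016103)
t = 410482/621 (t = 661 - 1*(-1/621) = 661 + 1/621 = 410482/621 ≈ 661.00)
√(((-1106 + b(31, 1)) - 1318) + t) = √(((-1106 + (31 - 1*1)) - 1318) + 410482/621) = √(((-1106 + (31 - 1)) - 1318) + 410482/621) = √(((-1106 + 30) - 1318) + 410482/621) = √((-1076 - 1318) + 410482/621) = √(-2394 + 410482/621) = √(-1076192/621) = 52*I*√27462/207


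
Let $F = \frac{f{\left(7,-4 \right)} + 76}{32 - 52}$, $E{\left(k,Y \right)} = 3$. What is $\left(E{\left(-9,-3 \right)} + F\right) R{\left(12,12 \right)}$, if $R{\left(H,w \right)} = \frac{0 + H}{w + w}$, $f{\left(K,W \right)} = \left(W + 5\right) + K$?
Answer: $- \frac{3}{5} \approx -0.6$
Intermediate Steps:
$f{\left(K,W \right)} = 5 + K + W$ ($f{\left(K,W \right)} = \left(5 + W\right) + K = 5 + K + W$)
$R{\left(H,w \right)} = \frac{H}{2 w}$
$F = - \frac{21}{5}$ ($F = \frac{\left(5 + 7 - 4\right) + 76}{32 - 52} = \frac{8 + 76}{-20} = 84 \left(- \frac{1}{20}\right) = - \frac{21}{5} \approx -4.2$)
$\left(E{\left(-9,-3 \right)} + F\right) R{\left(12,12 \right)} = \left(3 - \frac{21}{5}\right) \frac{1}{2} \cdot 12 \cdot \frac{1}{12} = - \frac{6 \cdot \frac{1}{2} \cdot 12 \cdot \frac{1}{12}}{5} = \left(- \frac{6}{5}\right) \frac{1}{2} = - \frac{3}{5}$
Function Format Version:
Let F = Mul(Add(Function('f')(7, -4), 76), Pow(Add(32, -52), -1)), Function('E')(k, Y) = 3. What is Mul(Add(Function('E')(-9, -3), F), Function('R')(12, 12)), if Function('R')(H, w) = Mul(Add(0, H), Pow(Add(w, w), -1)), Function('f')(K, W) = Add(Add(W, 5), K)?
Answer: Rational(-3, 5) ≈ -0.60000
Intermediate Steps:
Function('f')(K, W) = Add(5, K, W) (Function('f')(K, W) = Add(Add(5, W), K) = Add(5, K, W))
Function('R')(H, w) = Mul(Rational(1, 2), H, Pow(w, -1)) (Function('R')(H, w) = Mul(H, Pow(Mul(2, w), -1)) = Mul(H, Mul(Rational(1, 2), Pow(w, -1))) = Mul(Rational(1, 2), H, Pow(w, -1)))
F = Rational(-21, 5) (F = Mul(Add(Add(5, 7, -4), 76), Pow(Add(32, -52), -1)) = Mul(Add(8, 76), Pow(-20, -1)) = Mul(84, Rational(-1, 20)) = Rational(-21, 5) ≈ -4.2000)
Mul(Add(Function('E')(-9, -3), F), Function('R')(12, 12)) = Mul(Add(3, Rational(-21, 5)), Mul(Rational(1, 2), 12, Pow(12, -1))) = Mul(Rational(-6, 5), Mul(Rational(1, 2), 12, Rational(1, 12))) = Mul(Rational(-6, 5), Rational(1, 2)) = Rational(-3, 5)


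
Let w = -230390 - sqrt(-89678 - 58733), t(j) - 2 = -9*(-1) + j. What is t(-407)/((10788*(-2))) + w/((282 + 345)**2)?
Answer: -401267963/706845942 - I*sqrt(148411)/393129 ≈ -0.56769 - 0.00097994*I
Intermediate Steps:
t(j) = 11 + j (t(j) = 2 + (-9*(-1) + j) = 2 + (9 + j) = 11 + j)
w = -230390 - I*sqrt(148411) (w = -230390 - sqrt(-148411) = -230390 - I*sqrt(148411) ≈ -2.3039e+5 - 385.24*I)
t(-407)/((10788*(-2))) + w/((282 + 345)**2) = (11 - 407)/((10788*(-2))) + (-230390 - I*sqrt(148411))/((282 + 345)**2) = -396/(-21576) + (-230390 - I*sqrt(148411))/(627**2) = -396*(-1/21576) + (-230390 - I*sqrt(148411))/393129 = 33/1798 + (-230390 - I*sqrt(148411))*(1/393129) = 33/1798 + (-230390/393129 - I*sqrt(148411)/393129) = -401267963/706845942 - I*sqrt(148411)/393129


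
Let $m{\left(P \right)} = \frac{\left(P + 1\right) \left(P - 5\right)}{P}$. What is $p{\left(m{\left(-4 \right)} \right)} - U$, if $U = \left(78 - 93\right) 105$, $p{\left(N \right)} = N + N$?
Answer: $\frac{3123}{2} \approx 1561.5$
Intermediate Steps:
$m{\left(P \right)} = \frac{\left(1 + P\right) \left(-5 + P\right)}{P}$
$p{\left(N \right)} = 2 N$
$U = -1575$ ($U = \left(-15\right) 105 = -1575$)
$p{\left(m{\left(-4 \right)} \right)} - U = 2 \left(-4 - 4 - \frac{5}{-4}\right) - -1575 = 2 \left(-4 - 4 - - \frac{5}{4}\right) + 1575 = 2 \left(-4 - 4 + \frac{5}{4}\right) + 1575 = 2 \left(- \frac{27}{4}\right) + 1575 = - \frac{27}{2} + 1575 = \frac{3123}{2}$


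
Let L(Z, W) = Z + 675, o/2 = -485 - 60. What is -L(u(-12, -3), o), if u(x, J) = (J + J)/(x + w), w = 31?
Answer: -12819/19 ≈ -674.68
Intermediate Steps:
u(x, J) = 2*J/(31 + x) (u(x, J) = (J + J)/(x + 31) = (2*J)/(31 + x) = 2*J/(31 + x))
o = -1090 (o = 2*(-485 - 60) = 2*(-545) = -1090)
L(Z, W) = 675 + Z
-L(u(-12, -3), o) = -(675 + 2*(-3)/(31 - 12)) = -(675 + 2*(-3)/19) = -(675 + 2*(-3)*(1/19)) = -(675 - 6/19) = -1*12819/19 = -12819/19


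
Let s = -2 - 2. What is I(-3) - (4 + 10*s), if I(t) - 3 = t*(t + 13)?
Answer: 9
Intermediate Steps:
I(t) = 3 + t*(13 + t) (I(t) = 3 + t*(t + 13) = 3 + t*(13 + t))
s = -4
I(-3) - (4 + 10*s) = (3 + (-3)² + 13*(-3)) - (4 + 10*(-4)) = (3 + 9 - 39) - (4 - 40) = -27 - 1*(-36) = -27 + 36 = 9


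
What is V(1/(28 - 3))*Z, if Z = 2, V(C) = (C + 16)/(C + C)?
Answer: 401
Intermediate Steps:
V(C) = (16 + C)/(2*C) (V(C) = (16 + C)/((2*C)) = (16 + C)*(1/(2*C)) = (16 + C)/(2*C))
V(1/(28 - 3))*Z = ((16 + 1/(28 - 3))/(2*(1/(28 - 3))))*2 = ((16 + 1/25)/(2*(1/25)))*2 = ((1/2)*25*(401/25))*2 = (401/2)*2 = 401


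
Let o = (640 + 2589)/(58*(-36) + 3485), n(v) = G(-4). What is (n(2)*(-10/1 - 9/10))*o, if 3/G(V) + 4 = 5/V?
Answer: 703922/48895 ≈ 14.397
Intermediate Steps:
G(V) = 3/(-4 + 5/V)
n(v) = -4/7 (n(v) = -3*(-4)/(-5 + 4*(-4)) = -3*(-4)/(-5 - 16) = -3*(-4)/(-21) = -3*(-4)*(-1/21) = -4/7)
o = 3229/1397 (o = 3229/(-2088 + 3485) = 3229/1397 ≈ 2.3114)
(n(2)*(-10/1 - 9/10))*o = -4*(-10/1 - 9/10)/7*(3229/1397) = -4*(-10*1 - 9*1/10)/7*(3229/1397) = -4*(-10 - 9/10)/7*(3229/1397) = -4/7*(-109/10)*(3229/1397) = (218/35)*(3229/1397) = 703922/48895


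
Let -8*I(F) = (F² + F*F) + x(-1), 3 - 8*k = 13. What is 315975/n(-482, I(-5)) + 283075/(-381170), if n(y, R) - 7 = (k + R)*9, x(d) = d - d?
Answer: -4380266065/838574 ≈ -5223.5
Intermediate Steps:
x(d) = 0
k = -5/4 (k = 3/8 - ⅛*13 = 3/8 - 13/8 = -5/4 ≈ -1.2500)
I(F) = -F²/4 (I(F) = -((F² + F*F) + 0)/8 = -((F² + F²) + 0)/8 = -(2*F² + 0)/8 = -F²/4)
n(y, R) = -17/4 + 9*R (n(y, R) = 7 + (-5/4 + R)*9 = 7 + (-45/4 + 9*R) = -17/4 + 9*R)
315975/n(-482, I(-5)) + 283075/(-381170) = 315975/(-17/4 + 9*(-¼*(-5)²)) + 283075/(-381170) = 315975/(-17/4 + 9*(-¼*25)) + 283075*(-1/381170) = 315975/(-17/4 + 9*(-25/4)) - 56615/76234 = 315975/(-17/4 - 225/4) - 56615/76234 = 315975/(-121/2) - 56615/76234 = 315975*(-2/121) - 56615/76234 = -57450/11 - 56615/76234 = -4380266065/838574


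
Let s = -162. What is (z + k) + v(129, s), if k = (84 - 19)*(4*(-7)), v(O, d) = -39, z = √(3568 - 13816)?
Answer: -1859 + 2*I*√2562 ≈ -1859.0 + 101.23*I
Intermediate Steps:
z = 2*I*√2562 (z = √(-10248) = 2*I*√2562 ≈ 101.23*I)
k = -1820 (k = 65*(-28) = -1820)
(z + k) + v(129, s) = (2*I*√2562 - 1820) - 39 = (-1820 + 2*I*√2562) - 39 = -1859 + 2*I*√2562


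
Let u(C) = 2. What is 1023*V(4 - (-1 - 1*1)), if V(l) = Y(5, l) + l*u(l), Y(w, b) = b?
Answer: 18414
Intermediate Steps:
V(l) = 3*l (V(l) = l + l*2 = l + 2*l = 3*l)
1023*V(4 - (-1 - 1*1)) = 1023*(3*(4 - (-1 - 1*1))) = 1023*(3*(4 - (-1 - 1))) = 1023*(3*(4 - 1*(-2))) = 1023*(3*(4 + 2)) = 1023*(3*6) = 1023*18 = 18414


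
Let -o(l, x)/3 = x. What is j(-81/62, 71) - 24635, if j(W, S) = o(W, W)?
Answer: -1527127/62 ≈ -24631.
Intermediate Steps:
o(l, x) = -3*x
j(W, S) = -3*W
j(-81/62, 71) - 24635 = -(-243)/62 - 24635 = -3*(-81/62) - 24635 = 243/62 - 24635 = -1527127/62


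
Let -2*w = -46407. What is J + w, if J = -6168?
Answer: 34071/2 ≈ 17036.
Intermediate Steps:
w = 46407/2 (w = -½*(-46407) = 46407/2 ≈ 23204.)
J + w = -6168 + 46407/2 = 34071/2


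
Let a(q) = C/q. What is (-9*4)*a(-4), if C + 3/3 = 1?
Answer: 0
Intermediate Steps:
C = 0 (C = -1 + 1 = 0)
a(q) = 0 (a(q) = 0/q = 0)
(-9*4)*a(-4) = -9*4*0 = -36*0 = 0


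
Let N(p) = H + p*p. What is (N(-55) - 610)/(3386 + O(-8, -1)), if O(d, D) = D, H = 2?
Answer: 2417/3385 ≈ 0.71403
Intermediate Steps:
N(p) = 2 + p² (N(p) = 2 + p*p = 2 + p²)
(N(-55) - 610)/(3386 + O(-8, -1)) = ((2 + (-55)²) - 610)/(3386 - 1) = ((2 + 3025) - 610)/3385 = (3027 - 610)*(1/3385) = 2417*(1/3385) = 2417/3385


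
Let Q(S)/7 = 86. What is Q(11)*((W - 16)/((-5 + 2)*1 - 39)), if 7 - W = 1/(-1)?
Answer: 344/3 ≈ 114.67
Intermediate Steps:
Q(S) = 602 (Q(S) = 7*86 = 602)
W = 8 (W = 7 - 1/(-1) = 7 - 1*(-1) = 7 + 1 = 8)
Q(11)*((W - 16)/((-5 + 2)*1 - 39)) = 602*((8 - 16)/((-5 + 2)*1 - 39)) = 602*(-8/(-3*1 - 39)) = 602*(-8/(-3 - 39)) = 602*(-8/(-42)) = 602*(-8*(-1/42)) = 602*(4/21) = 344/3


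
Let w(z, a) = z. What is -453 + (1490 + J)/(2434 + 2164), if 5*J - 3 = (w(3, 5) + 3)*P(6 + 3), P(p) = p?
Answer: -10406963/22990 ≈ -452.67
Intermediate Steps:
J = 57/5 (J = ⅗ + ((3 + 3)*(6 + 3))/5 = ⅗ + (6*9)/5 = ⅗ + (⅕)*54 = ⅗ + 54/5 = 57/5 ≈ 11.400)
-453 + (1490 + J)/(2434 + 2164) = -453 + (1490 + 57/5)/(2434 + 2164) = -453 + (7507/5)/4598 = -453 + (7507/5)*(1/4598) = -453 + 7507/22990 = -10406963/22990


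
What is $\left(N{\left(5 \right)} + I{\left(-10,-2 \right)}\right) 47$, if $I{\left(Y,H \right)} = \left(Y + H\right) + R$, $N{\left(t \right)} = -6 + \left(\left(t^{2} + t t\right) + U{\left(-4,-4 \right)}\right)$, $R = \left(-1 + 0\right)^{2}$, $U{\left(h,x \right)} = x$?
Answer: $1363$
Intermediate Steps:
$R = 1$ ($R = \left(-1\right)^{2} = 1$)
$N{\left(t \right)} = -10 + 2 t^{2}$ ($N{\left(t \right)} = -6 - \left(4 - t^{2} - t t\right) = -6 + \left(\left(t^{2} + t^{2}\right) - 4\right) = -6 + \left(2 t^{2} - 4\right) = -6 + \left(-4 + 2 t^{2}\right) = -10 + 2 t^{2}$)
$I{\left(Y,H \right)} = 1 + H + Y$ ($I{\left(Y,H \right)} = \left(Y + H\right) + 1 = \left(H + Y\right) + 1 = 1 + H + Y$)
$\left(N{\left(5 \right)} + I{\left(-10,-2 \right)}\right) 47 = \left(\left(-10 + 2 \cdot 5^{2}\right) - 11\right) 47 = \left(\left(-10 + 2 \cdot 25\right) - 11\right) 47 = \left(\left(-10 + 50\right) - 11\right) 47 = \left(40 - 11\right) 47 = 29 \cdot 47 = 1363$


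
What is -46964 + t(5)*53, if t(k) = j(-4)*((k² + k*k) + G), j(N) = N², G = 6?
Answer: 524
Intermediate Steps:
t(k) = 96 + 32*k² (t(k) = (-4)²*((k² + k*k) + 6) = 16*((k² + k²) + 6) = 16*(2*k² + 6) = 16*(6 + 2*k²) = 96 + 32*k²)
-46964 + t(5)*53 = -46964 + (96 + 32*5²)*53 = -46964 + (96 + 32*25)*53 = -46964 + (96 + 800)*53 = -46964 + 896*53 = -46964 + 47488 = 524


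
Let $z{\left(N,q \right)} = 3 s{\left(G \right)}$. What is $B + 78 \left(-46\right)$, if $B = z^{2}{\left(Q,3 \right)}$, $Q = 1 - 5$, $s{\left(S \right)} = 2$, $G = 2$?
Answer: $-3552$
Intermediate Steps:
$Q = -4$
$z{\left(N,q \right)} = 6$ ($z{\left(N,q \right)} = 3 \cdot 2 = 6$)
$B = 36$ ($B = 6^{2} = 36$)
$B + 78 \left(-46\right) = 36 + 78 \left(-46\right) = 36 - 3588 = -3552$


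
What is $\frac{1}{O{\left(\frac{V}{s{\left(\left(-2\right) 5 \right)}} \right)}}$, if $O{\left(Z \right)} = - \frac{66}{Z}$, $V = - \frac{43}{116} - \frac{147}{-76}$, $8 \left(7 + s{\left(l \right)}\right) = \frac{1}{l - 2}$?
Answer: $\frac{13784}{4079053} \approx 0.0033792$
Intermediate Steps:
$s{\left(l \right)} = -7 + \frac{1}{8 \left(-2 + l\right)}$ ($s{\left(l \right)} = -7 + \frac{1}{8 \left(l - 2\right)} = -7 + \frac{1}{8 \left(-2 + l\right)}$)
$V = \frac{1723}{1102}$ ($V = \left(-43\right) \frac{1}{116} - - \frac{147}{76} = - \frac{43}{116} + \frac{147}{76} = \frac{1723}{1102} \approx 1.5635$)
$\frac{1}{O{\left(\frac{V}{s{\left(\left(-2\right) 5 \right)}} \right)}} = \frac{1}{\left(-66\right) \frac{1}{\frac{1723}{1102} \frac{1}{\frac{1}{8} \frac{1}{-2 - 10} \left(113 - 56 \left(\left(-2\right) 5\right)\right)}}} = \frac{1}{\left(-66\right) \frac{1}{\frac{1723}{1102} \frac{1}{\frac{1}{8} \frac{1}{-2 - 10} \left(113 - -560\right)}}} = \frac{1}{\left(-66\right) \frac{1}{\frac{1723}{1102} \frac{1}{\frac{1}{8} \frac{1}{-12} \left(113 + 560\right)}}} = \frac{1}{\left(-66\right) \frac{1}{\frac{1723}{1102} \frac{1}{\frac{1}{8} \left(- \frac{1}{12}\right) 673}}} = \frac{1}{\left(-66\right) \frac{1}{\frac{1723}{1102} \frac{1}{- \frac{673}{96}}}} = \frac{1}{\left(-66\right) \frac{1}{\frac{1723}{1102} \left(- \frac{96}{673}\right)}} = \frac{1}{\left(-66\right) \frac{1}{- \frac{82704}{370823}}} = \frac{1}{\left(-66\right) \left(- \frac{370823}{82704}\right)} = \frac{1}{\frac{4079053}{13784}} = \frac{13784}{4079053}$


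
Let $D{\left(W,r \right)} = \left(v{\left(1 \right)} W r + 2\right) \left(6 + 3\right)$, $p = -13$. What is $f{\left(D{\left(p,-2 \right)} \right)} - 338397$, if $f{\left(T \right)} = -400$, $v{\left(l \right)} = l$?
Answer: $-338797$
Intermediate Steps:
$D{\left(W,r \right)} = 18 + 9 W r$ ($D{\left(W,r \right)} = \left(1 W r + 2\right) \left(6 + 3\right) = \left(W r + 2\right) 9 = \left(2 + W r\right) 9 = 18 + 9 W r$)
$f{\left(D{\left(p,-2 \right)} \right)} - 338397 = -400 - 338397 = -338797$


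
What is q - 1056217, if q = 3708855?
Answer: 2652638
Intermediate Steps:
q - 1056217 = 3708855 - 1056217 = 2652638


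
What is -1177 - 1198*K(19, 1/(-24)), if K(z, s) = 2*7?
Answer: -17949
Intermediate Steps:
K(z, s) = 14
-1177 - 1198*K(19, 1/(-24)) = -1177 - 1198*14 = -1177 - 16772 = -17949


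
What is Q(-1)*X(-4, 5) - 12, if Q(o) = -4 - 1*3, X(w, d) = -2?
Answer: 2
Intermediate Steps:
Q(o) = -7 (Q(o) = -4 - 3 = -7)
Q(-1)*X(-4, 5) - 12 = -7*(-2) - 12 = 14 - 12 = 2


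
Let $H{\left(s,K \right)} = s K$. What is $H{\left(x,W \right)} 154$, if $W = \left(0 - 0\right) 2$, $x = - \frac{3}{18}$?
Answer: $0$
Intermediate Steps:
$x = - \frac{1}{6}$ ($x = \left(-3\right) \frac{1}{18} = - \frac{1}{6} \approx -0.16667$)
$W = 0$ ($W = \left(0 + 0\right) 2 = 0 \cdot 2 = 0$)
$H{\left(s,K \right)} = K s$
$H{\left(x,W \right)} 154 = 0 \left(- \frac{1}{6}\right) 154 = 0 \cdot 154 = 0$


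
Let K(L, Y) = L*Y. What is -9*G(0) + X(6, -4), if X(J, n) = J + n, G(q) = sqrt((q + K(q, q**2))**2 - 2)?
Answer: 2 - 9*I*sqrt(2) ≈ 2.0 - 12.728*I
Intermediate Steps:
G(q) = sqrt(-2 + (q + q**3)**2) (G(q) = sqrt((q + q*q**2)**2 - 2) = sqrt((q + q**3)**2 - 2) = sqrt(-2 + (q + q**3)**2))
-9*G(0) + X(6, -4) = -9*sqrt(-2 + 0**2*(1 + 0**2)**2) + (6 - 4) = -9*sqrt(-2 + 0*(1 + 0)**2) + 2 = -9*sqrt(-2 + 0*1**2) + 2 = -9*sqrt(-2 + 0*1) + 2 = -9*sqrt(-2 + 0) + 2 = -9*I*sqrt(2) + 2 = 2 - 9*I*sqrt(2)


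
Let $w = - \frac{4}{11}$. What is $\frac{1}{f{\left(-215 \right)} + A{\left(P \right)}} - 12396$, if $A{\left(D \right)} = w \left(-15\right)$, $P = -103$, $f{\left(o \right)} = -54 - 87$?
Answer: $- \frac{18482447}{1491} \approx -12396.0$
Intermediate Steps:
$w = - \frac{4}{11}$ ($w = \left(-4\right) \frac{1}{11} = - \frac{4}{11} \approx -0.36364$)
$f{\left(o \right)} = -141$ ($f{\left(o \right)} = -54 - 87 = -141$)
$A{\left(D \right)} = \frac{60}{11}$ ($A{\left(D \right)} = \left(- \frac{4}{11}\right) \left(-15\right) = \frac{60}{11}$)
$\frac{1}{f{\left(-215 \right)} + A{\left(P \right)}} - 12396 = \frac{1}{-141 + \frac{60}{11}} - 12396 = \frac{1}{- \frac{1491}{11}} - 12396 = - \frac{11}{1491} - 12396 = - \frac{18482447}{1491}$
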